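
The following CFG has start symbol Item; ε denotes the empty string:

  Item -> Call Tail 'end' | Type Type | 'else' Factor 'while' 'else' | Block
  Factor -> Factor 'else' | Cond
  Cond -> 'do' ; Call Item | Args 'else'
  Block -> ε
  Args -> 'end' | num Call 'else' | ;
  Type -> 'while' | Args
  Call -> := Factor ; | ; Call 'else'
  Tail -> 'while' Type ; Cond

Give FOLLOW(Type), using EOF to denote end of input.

In Item -> Type Type: add FIRST(Type) = { 'end', 'while', ;, num }.
In Item -> Type Type: Type is at the end, add FOLLOW(Item) = { EOF, 'else', 'end', 'while', ; }.
In Tail -> 'while' Type ; Cond: add FIRST(; Cond) = { ; }.
Union: FOLLOW(Type) = { EOF, 'else', 'end', 'while', ;, num }.

{ EOF, 'else', 'end', 'while', ;, num }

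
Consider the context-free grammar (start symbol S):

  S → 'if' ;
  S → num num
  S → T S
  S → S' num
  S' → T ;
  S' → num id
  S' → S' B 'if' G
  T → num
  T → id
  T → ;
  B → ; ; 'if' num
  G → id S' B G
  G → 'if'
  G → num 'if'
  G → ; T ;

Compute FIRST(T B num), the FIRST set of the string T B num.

{ ;, id, num }

Add FIRST(T) = { ;, id, num }; T is not nullable, stop.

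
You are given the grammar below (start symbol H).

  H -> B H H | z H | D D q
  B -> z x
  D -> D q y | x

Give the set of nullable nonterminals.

No nonterminal has an empty production or an RHS whose symbols are all nullable.

{ } (none)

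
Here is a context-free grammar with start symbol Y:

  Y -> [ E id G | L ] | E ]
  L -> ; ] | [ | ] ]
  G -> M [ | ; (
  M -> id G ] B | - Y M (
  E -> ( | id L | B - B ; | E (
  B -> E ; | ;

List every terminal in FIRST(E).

E -> ( contributes {(}.
E -> id L contributes {id}.
From E -> B - B ;: add FIRST(B) = { (, ;, id }.
From E -> E (: add FIRST(E) = { (, ;, id }.
Union: FIRST(E) = { (, ;, id }.

{ (, ;, id }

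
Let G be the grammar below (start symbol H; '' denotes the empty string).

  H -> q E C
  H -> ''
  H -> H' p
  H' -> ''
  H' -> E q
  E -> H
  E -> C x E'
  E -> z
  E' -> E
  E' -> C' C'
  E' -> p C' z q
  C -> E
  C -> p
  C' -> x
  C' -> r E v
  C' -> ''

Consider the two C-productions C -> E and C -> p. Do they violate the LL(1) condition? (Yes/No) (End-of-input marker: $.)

FIRST(E) = { p, q, x, z, '' } and FIRST(p) = { p }.
Both contain p, so the two alternatives are not disjoint — LL(1) conflict.

Yes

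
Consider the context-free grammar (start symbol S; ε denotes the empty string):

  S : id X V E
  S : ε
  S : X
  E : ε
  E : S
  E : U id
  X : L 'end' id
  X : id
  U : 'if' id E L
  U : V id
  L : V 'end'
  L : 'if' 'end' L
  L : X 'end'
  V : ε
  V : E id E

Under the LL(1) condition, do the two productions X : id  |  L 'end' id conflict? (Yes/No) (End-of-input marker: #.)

Yes

FIRST(id) = { id } and FIRST(L 'end' id) = { 'end', 'if', id }.
Both contain id, so the two alternatives are not disjoint — LL(1) conflict.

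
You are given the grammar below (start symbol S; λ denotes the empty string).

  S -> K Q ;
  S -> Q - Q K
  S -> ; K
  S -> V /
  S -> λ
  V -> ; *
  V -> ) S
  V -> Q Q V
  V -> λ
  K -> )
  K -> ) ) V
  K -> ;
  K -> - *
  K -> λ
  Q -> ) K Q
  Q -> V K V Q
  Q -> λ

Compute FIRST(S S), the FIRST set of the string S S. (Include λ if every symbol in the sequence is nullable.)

{ ), -, /, ;, λ }

Add FIRST(S)\{λ} = { ), -, /, ; }; S is nullable, continue.
Add FIRST(S)\{λ} = { ), -, /, ; }; S is nullable, continue.
Every symbol is nullable, so include λ.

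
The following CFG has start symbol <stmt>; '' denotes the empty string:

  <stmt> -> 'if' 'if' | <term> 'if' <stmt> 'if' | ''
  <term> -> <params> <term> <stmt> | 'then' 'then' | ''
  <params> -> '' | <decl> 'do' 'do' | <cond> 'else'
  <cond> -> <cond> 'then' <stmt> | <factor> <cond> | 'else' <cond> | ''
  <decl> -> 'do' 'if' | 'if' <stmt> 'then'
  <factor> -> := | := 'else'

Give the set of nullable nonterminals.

{ <cond>, <params>, <stmt>, <term> }

Directly nullable (have an ''-production): <stmt>, <term>, <params>, <cond>.
No other nonterminal has a production whose RHS symbols are all nullable.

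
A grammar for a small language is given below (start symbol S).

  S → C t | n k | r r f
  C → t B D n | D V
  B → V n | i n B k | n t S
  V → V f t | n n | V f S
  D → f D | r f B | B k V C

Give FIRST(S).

From S → C t: add FIRST(C) = { f, i, n, r, t }.
S → n k contributes {n}.
S → r r f contributes {r}.
Union: FIRST(S) = { f, i, n, r, t }.

{ f, i, n, r, t }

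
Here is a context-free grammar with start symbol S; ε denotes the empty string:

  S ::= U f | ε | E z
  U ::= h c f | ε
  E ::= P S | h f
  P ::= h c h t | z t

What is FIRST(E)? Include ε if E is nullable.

{ h, z }

From E ::= P S: add FIRST(P) = { h, z }.
E ::= h f contributes {h}.
Union: FIRST(E) = { h, z }.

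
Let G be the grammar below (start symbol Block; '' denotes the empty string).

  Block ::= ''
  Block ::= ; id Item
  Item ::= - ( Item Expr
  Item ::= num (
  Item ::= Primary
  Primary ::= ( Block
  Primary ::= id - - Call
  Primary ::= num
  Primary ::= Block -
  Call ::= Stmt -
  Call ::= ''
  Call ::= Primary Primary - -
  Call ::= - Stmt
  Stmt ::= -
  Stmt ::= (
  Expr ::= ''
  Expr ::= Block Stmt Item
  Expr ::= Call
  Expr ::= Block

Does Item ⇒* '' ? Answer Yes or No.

Nullable nonterminals: Block, Call, Expr.
No production of Item has an RHS whose symbols are all nullable, so Item is not nullable.

No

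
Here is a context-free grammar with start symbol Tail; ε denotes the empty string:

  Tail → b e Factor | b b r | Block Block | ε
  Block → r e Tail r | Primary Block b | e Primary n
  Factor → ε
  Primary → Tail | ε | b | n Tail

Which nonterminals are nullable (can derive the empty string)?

Directly nullable (have an ε-production): Tail, Factor, Primary.
No other nonterminal has a production whose RHS symbols are all nullable.

{ Factor, Primary, Tail }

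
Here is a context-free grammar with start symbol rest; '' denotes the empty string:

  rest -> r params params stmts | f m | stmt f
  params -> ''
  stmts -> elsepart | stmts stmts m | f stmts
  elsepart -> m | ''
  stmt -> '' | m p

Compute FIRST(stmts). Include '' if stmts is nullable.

From stmts -> elsepart: add FIRST(elsepart) = { m, '' } (including '' since elsepart is nullable).
From stmts -> stmts stmts m: stmts, stmts nullable, take FIRST(stmts) ∪ FIRST(stmts) ∪ {m} = { f, m }.
stmts -> f stmts contributes {f}.
Union: FIRST(stmts) = { f, m, '' }.

{ f, m, '' }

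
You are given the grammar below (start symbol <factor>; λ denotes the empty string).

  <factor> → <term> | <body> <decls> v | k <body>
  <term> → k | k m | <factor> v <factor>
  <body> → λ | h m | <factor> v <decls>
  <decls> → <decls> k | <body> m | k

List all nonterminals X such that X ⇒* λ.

{ <body> }

Directly nullable (have an λ-production): <body>.
No other nonterminal has a production whose RHS symbols are all nullable.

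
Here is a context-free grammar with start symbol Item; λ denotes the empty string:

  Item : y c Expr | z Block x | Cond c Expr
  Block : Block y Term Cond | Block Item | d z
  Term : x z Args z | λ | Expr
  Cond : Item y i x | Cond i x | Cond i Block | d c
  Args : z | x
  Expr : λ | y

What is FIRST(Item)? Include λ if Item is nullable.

Item : y c Expr contributes {y}.
Item : z Block x contributes {z}.
From Item : Cond c Expr: add FIRST(Cond) = { d, y, z }.
Union: FIRST(Item) = { d, y, z }.

{ d, y, z }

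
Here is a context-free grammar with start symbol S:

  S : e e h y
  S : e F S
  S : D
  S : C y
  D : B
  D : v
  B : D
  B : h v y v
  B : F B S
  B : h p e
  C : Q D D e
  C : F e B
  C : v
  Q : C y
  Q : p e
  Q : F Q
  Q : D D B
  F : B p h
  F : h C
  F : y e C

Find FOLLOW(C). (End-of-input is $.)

{ e, h, p, v, y }

In S : C y: add FIRST(y) = { y }.
In Q : C y: add FIRST(y) = { y }.
In F : h C: C is at the end, add FOLLOW(F) = { e, h, p, v, y }.
In F : y e C: C is at the end, add FOLLOW(F) = { e, h, p, v, y }.
Union: FOLLOW(C) = { e, h, p, v, y }.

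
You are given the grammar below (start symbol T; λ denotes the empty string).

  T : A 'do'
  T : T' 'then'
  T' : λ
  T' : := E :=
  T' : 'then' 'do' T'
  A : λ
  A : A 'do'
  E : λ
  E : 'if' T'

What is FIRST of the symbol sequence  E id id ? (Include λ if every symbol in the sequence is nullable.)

Add FIRST(E)\{λ} = { 'if' }; E is nullable, continue.
id is a terminal; add {id} and stop.

{ 'if', id }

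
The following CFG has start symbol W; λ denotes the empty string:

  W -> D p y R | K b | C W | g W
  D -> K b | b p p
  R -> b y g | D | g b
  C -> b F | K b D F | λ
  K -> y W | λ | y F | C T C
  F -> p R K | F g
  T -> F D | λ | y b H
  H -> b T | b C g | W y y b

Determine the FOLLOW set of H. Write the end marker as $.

In T -> y b H: H is at the end, add FOLLOW(T) = { b, g, p, y }.
Union: FOLLOW(H) = { b, g, p, y }.

{ b, g, p, y }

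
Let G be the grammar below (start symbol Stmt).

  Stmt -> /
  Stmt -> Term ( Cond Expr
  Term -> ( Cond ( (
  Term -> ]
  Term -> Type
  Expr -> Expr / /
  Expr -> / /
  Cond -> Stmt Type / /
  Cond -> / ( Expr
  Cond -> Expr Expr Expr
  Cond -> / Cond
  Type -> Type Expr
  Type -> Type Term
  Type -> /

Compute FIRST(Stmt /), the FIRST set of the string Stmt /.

Add FIRST(Stmt) = { (, /, ] }; Stmt is not nullable, stop.

{ (, /, ] }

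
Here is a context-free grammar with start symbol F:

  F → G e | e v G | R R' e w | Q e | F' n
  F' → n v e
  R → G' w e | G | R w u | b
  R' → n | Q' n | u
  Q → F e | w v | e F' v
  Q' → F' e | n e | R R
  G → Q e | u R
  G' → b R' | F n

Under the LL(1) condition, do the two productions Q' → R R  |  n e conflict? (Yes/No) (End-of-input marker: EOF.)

Yes

FIRST(R R) = { b, e, n, u, w } and FIRST(n e) = { n }.
Both contain n, so the two alternatives are not disjoint — LL(1) conflict.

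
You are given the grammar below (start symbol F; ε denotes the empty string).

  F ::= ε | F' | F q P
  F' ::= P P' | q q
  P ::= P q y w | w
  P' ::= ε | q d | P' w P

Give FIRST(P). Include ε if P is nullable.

From P ::= P q y w: add FIRST(P) = { w }.
P ::= w contributes {w}.
Union: FIRST(P) = { w }.

{ w }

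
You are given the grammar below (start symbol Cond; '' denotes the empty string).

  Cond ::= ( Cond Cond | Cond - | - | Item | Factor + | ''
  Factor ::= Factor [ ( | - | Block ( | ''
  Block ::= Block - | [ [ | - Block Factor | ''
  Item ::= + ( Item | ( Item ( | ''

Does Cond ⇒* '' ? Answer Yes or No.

Yes

Cond has an ''-production, so Cond ⇒ ''.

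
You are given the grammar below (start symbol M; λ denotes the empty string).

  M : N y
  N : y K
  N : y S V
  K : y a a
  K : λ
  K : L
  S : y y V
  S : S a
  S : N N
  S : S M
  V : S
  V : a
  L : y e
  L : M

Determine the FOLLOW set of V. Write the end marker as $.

In N : y S V: V is at the end, add FOLLOW(N) = { a, y }.
In S : y y V: V is at the end, add FOLLOW(S) = { a, y }.
Union: FOLLOW(V) = { a, y }.

{ a, y }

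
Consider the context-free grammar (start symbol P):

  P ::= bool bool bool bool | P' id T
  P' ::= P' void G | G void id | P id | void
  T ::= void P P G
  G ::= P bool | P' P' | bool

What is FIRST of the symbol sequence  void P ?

{ void }

void is a terminal; add {void} and stop.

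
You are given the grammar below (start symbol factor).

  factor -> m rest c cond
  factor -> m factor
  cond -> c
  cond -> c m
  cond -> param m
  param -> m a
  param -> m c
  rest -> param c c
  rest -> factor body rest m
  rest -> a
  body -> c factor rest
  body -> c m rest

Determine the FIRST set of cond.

{ c, m }

cond -> c contributes {c}.
cond -> c m contributes {c}.
From cond -> param m: add FIRST(param) = { m }.
Union: FIRST(cond) = { c, m }.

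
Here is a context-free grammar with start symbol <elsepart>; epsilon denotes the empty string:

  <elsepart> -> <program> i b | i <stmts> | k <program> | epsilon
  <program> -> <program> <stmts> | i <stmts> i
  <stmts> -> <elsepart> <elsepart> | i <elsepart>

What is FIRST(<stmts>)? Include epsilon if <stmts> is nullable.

From <stmts> -> <elsepart> <elsepart>: <elsepart>, <elsepart> nullable, take FIRST(<elsepart>) ∪ FIRST(<elsepart>) = { i, k }; also epsilon since the whole RHS is nullable.
<stmts> -> i <elsepart> contributes {i}.
Union: FIRST(<stmts>) = { i, k, epsilon }.

{ i, k, epsilon }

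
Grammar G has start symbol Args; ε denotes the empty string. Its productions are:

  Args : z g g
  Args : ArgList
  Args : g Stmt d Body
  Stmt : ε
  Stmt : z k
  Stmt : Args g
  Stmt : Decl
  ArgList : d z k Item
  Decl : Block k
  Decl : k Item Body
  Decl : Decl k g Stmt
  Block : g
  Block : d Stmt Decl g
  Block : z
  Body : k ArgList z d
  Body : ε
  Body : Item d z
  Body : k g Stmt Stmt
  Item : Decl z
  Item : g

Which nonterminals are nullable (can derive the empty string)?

{ Body, Stmt }

Directly nullable (have an ε-production): Stmt, Body.
No other nonterminal has a production whose RHS symbols are all nullable.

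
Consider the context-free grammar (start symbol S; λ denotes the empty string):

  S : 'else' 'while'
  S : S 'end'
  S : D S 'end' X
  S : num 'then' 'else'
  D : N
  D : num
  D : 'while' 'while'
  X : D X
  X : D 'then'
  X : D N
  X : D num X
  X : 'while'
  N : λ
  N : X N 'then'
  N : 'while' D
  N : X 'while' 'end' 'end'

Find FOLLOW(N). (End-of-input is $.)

In D : N: N is at the end, add FOLLOW(D) = { $, 'else', 'end', 'then', 'while', num }.
In X : D N: N is at the end, add FOLLOW(X) = { $, 'end', 'then', 'while', num }.
In N : X N 'then': add FIRST('then') = { 'then' }.
Union: FOLLOW(N) = { $, 'else', 'end', 'then', 'while', num }.

{ $, 'else', 'end', 'then', 'while', num }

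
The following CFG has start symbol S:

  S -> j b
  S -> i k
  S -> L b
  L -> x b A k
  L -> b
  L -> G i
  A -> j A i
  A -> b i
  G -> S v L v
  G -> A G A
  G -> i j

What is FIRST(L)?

L -> x b A k contributes {x}.
L -> b contributes {b}.
From L -> G i: add FIRST(G) = { b, i, j, x }.
Union: FIRST(L) = { b, i, j, x }.

{ b, i, j, x }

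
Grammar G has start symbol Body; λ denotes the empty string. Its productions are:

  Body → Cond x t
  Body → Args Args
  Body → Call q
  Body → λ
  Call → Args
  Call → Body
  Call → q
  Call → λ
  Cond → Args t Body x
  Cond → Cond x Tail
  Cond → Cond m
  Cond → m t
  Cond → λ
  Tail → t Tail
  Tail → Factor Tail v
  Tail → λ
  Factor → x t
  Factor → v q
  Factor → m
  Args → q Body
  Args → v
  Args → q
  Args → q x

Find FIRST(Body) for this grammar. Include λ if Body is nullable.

{ m, q, v, x, λ }

From Body → Cond x t: Cond nullable, take FIRST(Cond) ∪ {x} = { m, q, v, x }.
From Body → Args Args: add FIRST(Args) = { q, v }.
From Body → Call q: Call nullable, take FIRST(Call) ∪ {q} = { m, q, v, x }.
Body → λ contributes λ.
Union: FIRST(Body) = { m, q, v, x, λ }.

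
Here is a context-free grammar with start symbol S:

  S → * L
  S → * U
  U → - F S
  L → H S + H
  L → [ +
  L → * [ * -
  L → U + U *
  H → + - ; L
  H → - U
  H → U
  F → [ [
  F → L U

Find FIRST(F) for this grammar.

{ *, +, -, [ }

F → [ [ contributes {[}.
From F → L U: add FIRST(L) = { *, +, -, [ }.
Union: FIRST(F) = { *, +, -, [ }.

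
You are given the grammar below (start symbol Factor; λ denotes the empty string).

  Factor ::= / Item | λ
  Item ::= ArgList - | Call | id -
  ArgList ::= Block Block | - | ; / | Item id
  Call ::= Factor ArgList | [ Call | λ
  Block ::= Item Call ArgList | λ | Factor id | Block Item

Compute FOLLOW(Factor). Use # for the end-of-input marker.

{ #, -, /, ;, [, id }

Factor is the start symbol, so # ∈ FOLLOW(Factor).
In Call ::= Factor ArgList: add FIRST(ArgList)\{λ} = { -, /, ;, [, id }.
  Since ArgList is nullable, also add FOLLOW(Call) = { #, -, /, ;, [, id }.
In Block ::= Factor id: add FIRST(id) = { id }.
Union: FOLLOW(Factor) = { #, -, /, ;, [, id }.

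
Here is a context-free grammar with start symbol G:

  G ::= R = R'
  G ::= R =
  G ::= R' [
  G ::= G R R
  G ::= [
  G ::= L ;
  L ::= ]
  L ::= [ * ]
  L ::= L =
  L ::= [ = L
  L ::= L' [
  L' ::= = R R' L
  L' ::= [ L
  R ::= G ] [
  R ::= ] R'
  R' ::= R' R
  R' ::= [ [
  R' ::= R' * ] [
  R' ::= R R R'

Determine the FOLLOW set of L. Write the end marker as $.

{ ;, =, [ }

In G ::= L ;: add FIRST(;) = { ; }.
In L ::= L =: add FIRST(=) = { = }.
In L ::= [ = L: L is at the end, add FOLLOW(L) = { ;, =, [ }.
In L' ::= = R R' L: L is at the end, add FOLLOW(L') = { [ }.
In L' ::= [ L: L is at the end, add FOLLOW(L') = { [ }.
Union: FOLLOW(L) = { ;, =, [ }.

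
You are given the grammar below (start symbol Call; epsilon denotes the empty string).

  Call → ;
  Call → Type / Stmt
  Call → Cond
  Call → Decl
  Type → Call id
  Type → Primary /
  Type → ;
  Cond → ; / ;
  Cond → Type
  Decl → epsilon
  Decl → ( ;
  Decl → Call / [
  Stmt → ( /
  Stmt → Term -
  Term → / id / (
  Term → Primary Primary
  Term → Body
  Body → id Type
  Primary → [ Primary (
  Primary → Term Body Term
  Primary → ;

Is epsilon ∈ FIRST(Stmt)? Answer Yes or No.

Nullable nonterminals: Call, Decl.
No production of Stmt has an RHS whose symbols are all nullable, so Stmt is not nullable.

No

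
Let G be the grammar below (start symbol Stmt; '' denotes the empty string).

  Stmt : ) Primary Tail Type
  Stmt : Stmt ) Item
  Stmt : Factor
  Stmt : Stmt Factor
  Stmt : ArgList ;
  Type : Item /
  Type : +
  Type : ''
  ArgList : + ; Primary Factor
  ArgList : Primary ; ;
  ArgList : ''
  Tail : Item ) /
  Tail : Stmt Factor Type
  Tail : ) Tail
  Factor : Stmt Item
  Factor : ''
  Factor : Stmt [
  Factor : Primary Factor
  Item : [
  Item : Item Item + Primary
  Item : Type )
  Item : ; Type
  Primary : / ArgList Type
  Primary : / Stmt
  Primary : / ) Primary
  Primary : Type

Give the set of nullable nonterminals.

{ ArgList, Factor, Primary, Stmt, Tail, Type }

Directly nullable (have an ''-production): Type, ArgList, Factor.
Tail : Stmt Factor Type with every symbol nullable, so Tail is nullable.
Primary : Type with every symbol nullable, so Primary is nullable.
Stmt : Factor with every symbol nullable, so Stmt is nullable.
No other nonterminal has a production whose RHS symbols are all nullable.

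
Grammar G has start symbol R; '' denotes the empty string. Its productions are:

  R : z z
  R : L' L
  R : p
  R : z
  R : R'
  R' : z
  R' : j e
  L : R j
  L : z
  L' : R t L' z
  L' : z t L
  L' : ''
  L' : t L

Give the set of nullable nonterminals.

Directly nullable (have an ''-production): L'.
No other nonterminal has a production whose RHS symbols are all nullable.

{ L' }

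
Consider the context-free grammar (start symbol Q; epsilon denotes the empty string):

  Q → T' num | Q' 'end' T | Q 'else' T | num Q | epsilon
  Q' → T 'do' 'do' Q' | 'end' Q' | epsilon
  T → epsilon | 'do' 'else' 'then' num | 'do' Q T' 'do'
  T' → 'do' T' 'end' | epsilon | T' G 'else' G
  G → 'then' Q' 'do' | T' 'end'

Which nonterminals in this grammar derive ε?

{ Q, Q', T, T' }

Directly nullable (have an epsilon-production): Q, Q', T, T'.
No other nonterminal has a production whose RHS symbols are all nullable.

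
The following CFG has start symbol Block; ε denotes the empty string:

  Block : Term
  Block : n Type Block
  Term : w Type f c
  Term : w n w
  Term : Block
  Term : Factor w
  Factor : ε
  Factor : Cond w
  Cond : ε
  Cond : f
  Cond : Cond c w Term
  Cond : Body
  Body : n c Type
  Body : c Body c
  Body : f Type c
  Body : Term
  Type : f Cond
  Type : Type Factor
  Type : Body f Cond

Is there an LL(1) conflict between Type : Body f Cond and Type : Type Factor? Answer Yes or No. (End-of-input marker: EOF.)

FIRST(Body f Cond) = { c, f, n, w } and FIRST(Type Factor) = { c, f, n, w }.
Both contain c, so the two alternatives are not disjoint — LL(1) conflict.

Yes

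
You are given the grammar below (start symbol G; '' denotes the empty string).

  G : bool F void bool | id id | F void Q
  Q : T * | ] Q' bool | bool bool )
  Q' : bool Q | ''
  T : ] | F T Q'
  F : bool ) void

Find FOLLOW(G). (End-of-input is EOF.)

{ EOF }

G is the start symbol, so EOF ∈ FOLLOW(G).
Union: FOLLOW(G) = { EOF }.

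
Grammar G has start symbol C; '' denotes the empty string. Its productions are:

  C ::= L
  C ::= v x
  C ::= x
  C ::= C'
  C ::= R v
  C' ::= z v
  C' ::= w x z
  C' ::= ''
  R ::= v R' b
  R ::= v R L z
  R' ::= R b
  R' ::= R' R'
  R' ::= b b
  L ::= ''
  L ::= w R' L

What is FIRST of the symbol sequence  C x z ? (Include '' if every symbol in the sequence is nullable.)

Add FIRST(C)\{''} = { v, w, x, z }; C is nullable, continue.
x is a terminal; add {x} and stop.

{ v, w, x, z }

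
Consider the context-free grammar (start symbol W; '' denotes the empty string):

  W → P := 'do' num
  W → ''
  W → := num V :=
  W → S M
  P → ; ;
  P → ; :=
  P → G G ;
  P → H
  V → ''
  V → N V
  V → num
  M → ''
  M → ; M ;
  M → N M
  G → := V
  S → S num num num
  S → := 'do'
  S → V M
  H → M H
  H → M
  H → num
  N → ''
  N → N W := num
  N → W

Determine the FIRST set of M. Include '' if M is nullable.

{ :=, ;, num, '' }

M → '' contributes ''.
M → ; M ; contributes {;}.
From M → N M: N, M nullable, take FIRST(N) ∪ FIRST(M) = { :=, ;, num }; also '' since the whole RHS is nullable.
Union: FIRST(M) = { :=, ;, num, '' }.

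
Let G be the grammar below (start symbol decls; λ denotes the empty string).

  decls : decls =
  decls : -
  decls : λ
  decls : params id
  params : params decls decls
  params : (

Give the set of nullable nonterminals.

{ decls }

Directly nullable (have an λ-production): decls.
No other nonterminal has a production whose RHS symbols are all nullable.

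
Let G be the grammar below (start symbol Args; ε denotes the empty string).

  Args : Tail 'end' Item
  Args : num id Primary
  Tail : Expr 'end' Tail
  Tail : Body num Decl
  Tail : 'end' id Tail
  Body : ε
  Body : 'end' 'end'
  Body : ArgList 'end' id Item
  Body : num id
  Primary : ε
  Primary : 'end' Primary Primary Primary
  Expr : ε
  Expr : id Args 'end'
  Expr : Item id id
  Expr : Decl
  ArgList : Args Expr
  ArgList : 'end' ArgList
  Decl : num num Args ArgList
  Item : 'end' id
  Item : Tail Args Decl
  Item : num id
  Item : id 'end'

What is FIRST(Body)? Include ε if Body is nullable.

Body : ε contributes ε.
Body : 'end' 'end' contributes {'end'}.
From Body : ArgList 'end' id Item: add FIRST(ArgList) = { 'end', id, num }.
Body : num id contributes {num}.
Union: FIRST(Body) = { 'end', id, num, ε }.

{ 'end', id, num, ε }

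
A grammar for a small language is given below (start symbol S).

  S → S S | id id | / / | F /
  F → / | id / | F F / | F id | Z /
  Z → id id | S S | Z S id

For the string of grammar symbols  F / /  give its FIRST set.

Add FIRST(F) = { /, id }; F is not nullable, stop.

{ /, id }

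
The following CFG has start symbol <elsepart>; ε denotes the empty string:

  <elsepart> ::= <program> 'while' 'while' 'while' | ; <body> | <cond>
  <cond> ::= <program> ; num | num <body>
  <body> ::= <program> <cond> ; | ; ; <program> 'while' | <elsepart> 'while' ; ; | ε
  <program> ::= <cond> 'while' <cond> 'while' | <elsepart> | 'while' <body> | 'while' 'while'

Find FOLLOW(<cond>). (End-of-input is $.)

{ $, 'while', ;, num }

In <elsepart> ::= <cond>: <cond> is at the end, add FOLLOW(<elsepart>) = { $, 'while', ;, num }.
In <body> ::= <program> <cond> ;: add FIRST(;) = { ; }.
In <program> ::= <cond> 'while' <cond> 'while': add FIRST('while' <cond> 'while') = { 'while' }.
In <program> ::= <cond> 'while' <cond> 'while': add FIRST('while') = { 'while' }.
Union: FOLLOW(<cond>) = { $, 'while', ;, num }.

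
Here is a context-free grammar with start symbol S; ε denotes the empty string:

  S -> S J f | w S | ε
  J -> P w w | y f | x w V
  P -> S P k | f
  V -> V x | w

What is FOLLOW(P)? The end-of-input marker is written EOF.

{ k, w }

In J -> P w w: add FIRST(w w) = { w }.
In P -> S P k: add FIRST(k) = { k }.
Union: FOLLOW(P) = { k, w }.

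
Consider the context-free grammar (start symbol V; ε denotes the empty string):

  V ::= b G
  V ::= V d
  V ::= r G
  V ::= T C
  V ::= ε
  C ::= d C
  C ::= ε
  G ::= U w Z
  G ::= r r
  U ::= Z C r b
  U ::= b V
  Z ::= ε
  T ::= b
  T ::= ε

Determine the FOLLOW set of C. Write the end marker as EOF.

{ EOF, d, r, w }

In V ::= T C: C is at the end, add FOLLOW(V) = { EOF, d, w }.
In C ::= d C: C is at the end, add FOLLOW(C) = { EOF, d, r, w }.
In U ::= Z C r b: add FIRST(r b) = { r }.
Union: FOLLOW(C) = { EOF, d, r, w }.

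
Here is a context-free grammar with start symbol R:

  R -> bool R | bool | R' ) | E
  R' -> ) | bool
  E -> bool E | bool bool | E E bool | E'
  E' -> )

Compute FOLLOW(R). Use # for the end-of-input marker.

R is the start symbol, so # ∈ FOLLOW(R).
In R -> bool R: R is at the end, add FOLLOW(R) = { # }.
Union: FOLLOW(R) = { # }.

{ # }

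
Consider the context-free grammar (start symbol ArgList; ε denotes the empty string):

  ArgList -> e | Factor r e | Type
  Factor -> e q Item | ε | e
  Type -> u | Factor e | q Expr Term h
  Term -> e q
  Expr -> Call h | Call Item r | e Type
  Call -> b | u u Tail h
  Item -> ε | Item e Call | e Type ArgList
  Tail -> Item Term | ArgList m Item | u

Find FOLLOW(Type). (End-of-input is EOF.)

In ArgList -> Type: Type is at the end, add FOLLOW(ArgList) = { EOF, e, h, m, r }.
In Expr -> e Type: Type is at the end, add FOLLOW(Expr) = { e }.
In Item -> e Type ArgList: add FIRST(ArgList) = { e, q, r, u }.
Union: FOLLOW(Type) = { EOF, e, h, m, q, r, u }.

{ EOF, e, h, m, q, r, u }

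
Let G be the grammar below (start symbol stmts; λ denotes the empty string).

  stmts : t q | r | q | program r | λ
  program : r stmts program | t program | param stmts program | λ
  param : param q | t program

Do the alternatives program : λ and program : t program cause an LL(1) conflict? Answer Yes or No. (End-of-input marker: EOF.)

FIRST(λ) = { λ } and FIRST(t program) = { t }.
The first alternative is nullable and FOLLOW(program) = { q, r, t } shares t with FIRST of the second — conflict.

Yes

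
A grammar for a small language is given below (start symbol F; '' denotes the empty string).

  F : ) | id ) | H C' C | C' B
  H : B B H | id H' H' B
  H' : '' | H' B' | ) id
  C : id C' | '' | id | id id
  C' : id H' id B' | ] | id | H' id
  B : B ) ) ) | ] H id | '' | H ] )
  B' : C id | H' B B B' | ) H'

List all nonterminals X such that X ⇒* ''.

{ B, C, H' }

Directly nullable (have an ''-production): H', C, B.
No other nonterminal has a production whose RHS symbols are all nullable.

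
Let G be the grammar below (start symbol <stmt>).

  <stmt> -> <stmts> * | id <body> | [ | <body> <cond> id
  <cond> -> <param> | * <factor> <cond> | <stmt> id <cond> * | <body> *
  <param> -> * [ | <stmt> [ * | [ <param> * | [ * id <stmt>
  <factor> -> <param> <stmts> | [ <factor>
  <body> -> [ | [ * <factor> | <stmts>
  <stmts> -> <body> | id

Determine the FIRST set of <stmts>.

{ [, id }

From <stmts> -> <body>: add FIRST(<body>) = { [, id }.
<stmts> -> id contributes {id}.
Union: FIRST(<stmts>) = { [, id }.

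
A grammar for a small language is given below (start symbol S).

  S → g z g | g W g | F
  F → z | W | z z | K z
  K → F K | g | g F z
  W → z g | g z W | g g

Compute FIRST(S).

{ g, z }

S → g z g contributes {g}.
S → g W g contributes {g}.
From S → F: add FIRST(F) = { g, z }.
Union: FIRST(S) = { g, z }.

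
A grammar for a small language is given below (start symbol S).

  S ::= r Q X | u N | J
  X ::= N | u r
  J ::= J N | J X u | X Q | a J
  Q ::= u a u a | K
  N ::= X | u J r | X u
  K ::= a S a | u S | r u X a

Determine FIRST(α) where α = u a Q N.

{ u }

u is a terminal; add {u} and stop.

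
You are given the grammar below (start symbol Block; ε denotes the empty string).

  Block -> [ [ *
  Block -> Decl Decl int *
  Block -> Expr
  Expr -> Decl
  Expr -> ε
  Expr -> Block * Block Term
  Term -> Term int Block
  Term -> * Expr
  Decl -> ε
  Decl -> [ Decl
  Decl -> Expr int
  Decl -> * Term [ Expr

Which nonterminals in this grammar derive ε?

Directly nullable (have an ε-production): Expr, Decl.
Block -> Expr with every symbol nullable, so Block is nullable.
No other nonterminal has a production whose RHS symbols are all nullable.

{ Block, Decl, Expr }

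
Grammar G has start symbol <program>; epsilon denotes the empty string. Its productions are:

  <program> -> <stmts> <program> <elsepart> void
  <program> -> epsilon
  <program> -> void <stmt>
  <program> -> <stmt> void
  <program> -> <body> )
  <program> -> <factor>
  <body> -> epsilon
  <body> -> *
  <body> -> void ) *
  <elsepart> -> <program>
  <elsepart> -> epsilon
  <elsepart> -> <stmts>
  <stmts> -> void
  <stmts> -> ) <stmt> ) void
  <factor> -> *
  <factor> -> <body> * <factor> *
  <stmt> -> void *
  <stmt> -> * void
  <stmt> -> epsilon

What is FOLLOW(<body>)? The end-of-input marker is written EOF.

In <program> -> <body> ): add FIRST()) = { ) }.
In <factor> -> <body> * <factor> *: add FIRST(* <factor> *) = { * }.
Union: FOLLOW(<body>) = { ), * }.

{ ), * }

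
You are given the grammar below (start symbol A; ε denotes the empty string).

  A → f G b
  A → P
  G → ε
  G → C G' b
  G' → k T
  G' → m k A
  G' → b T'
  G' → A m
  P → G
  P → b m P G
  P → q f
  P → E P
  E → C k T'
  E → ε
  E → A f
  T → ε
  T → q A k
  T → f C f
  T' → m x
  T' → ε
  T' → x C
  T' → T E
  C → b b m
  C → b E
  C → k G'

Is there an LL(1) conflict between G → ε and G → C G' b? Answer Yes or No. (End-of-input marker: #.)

Yes

FIRST(ε) = { ε } and FIRST(C G' b) = { b, k }.
The first alternative is nullable and FOLLOW(G) = { #, b, f, k, m, q } shares b with FIRST of the second — conflict.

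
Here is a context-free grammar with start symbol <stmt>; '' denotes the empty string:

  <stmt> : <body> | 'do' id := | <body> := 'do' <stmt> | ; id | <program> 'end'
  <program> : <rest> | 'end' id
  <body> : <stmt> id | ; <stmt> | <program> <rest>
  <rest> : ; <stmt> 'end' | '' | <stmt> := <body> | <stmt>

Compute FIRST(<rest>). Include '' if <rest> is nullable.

<rest> : ; <stmt> 'end' contributes {;}.
<rest> : '' contributes ''.
From <rest> : <stmt> := <body>: <stmt> nullable, take FIRST(<stmt>) ∪ {:=} = { 'do', 'end', :=, ;, id }.
From <rest> : <stmt>: add FIRST(<stmt>) = { 'do', 'end', :=, ;, id, '' } (including '' since <stmt> is nullable).
Union: FIRST(<rest>) = { 'do', 'end', :=, ;, id, '' }.

{ 'do', 'end', :=, ;, id, '' }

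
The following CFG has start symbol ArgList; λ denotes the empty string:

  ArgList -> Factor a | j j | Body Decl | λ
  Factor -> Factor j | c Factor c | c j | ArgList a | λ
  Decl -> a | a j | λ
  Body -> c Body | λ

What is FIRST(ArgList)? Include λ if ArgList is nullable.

From ArgList -> Factor a: Factor nullable, take FIRST(Factor) ∪ {a} = { a, c, j }.
ArgList -> j j contributes {j}.
From ArgList -> Body Decl: Body, Decl nullable, take FIRST(Body) ∪ FIRST(Decl) = { a, c }; also λ since the whole RHS is nullable.
ArgList -> λ contributes λ.
Union: FIRST(ArgList) = { a, c, j, λ }.

{ a, c, j, λ }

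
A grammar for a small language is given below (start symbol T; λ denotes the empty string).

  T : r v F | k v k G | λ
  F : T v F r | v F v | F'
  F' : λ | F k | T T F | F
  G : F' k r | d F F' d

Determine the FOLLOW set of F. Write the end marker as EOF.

{ EOF, d, k, r, v }

In T : r v F: F is at the end, add FOLLOW(T) = { EOF, d, k, r, v }.
In F : T v F r: add FIRST(r) = { r }.
In F : v F v: add FIRST(v) = { v }.
In F' : F k: add FIRST(k) = { k }.
In F' : T T F: F is at the end, add FOLLOW(F') = { EOF, d, k, r, v }.
In F' : F: F is at the end, add FOLLOW(F') = { EOF, d, k, r, v }.
In G : d F F' d: add FIRST(F' d) = { d, k, r, v }.
Union: FOLLOW(F) = { EOF, d, k, r, v }.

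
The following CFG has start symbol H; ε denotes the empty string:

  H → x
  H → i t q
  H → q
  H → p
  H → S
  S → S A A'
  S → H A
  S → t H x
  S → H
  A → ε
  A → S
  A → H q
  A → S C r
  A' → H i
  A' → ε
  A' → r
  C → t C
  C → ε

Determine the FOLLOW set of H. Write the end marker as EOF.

H is the start symbol, so EOF ∈ FOLLOW(H).
In S → H A: add FIRST(A)\{ε} = { i, p, q, t, x }.
  Since A is nullable, also add FOLLOW(S) = { EOF, i, p, q, r, t, x }.
In S → t H x: add FIRST(x) = { x }.
In S → H: H is at the end, add FOLLOW(S) = { EOF, i, p, q, r, t, x }.
In A → H q: add FIRST(q) = { q }.
In A' → H i: add FIRST(i) = { i }.
Union: FOLLOW(H) = { EOF, i, p, q, r, t, x }.

{ EOF, i, p, q, r, t, x }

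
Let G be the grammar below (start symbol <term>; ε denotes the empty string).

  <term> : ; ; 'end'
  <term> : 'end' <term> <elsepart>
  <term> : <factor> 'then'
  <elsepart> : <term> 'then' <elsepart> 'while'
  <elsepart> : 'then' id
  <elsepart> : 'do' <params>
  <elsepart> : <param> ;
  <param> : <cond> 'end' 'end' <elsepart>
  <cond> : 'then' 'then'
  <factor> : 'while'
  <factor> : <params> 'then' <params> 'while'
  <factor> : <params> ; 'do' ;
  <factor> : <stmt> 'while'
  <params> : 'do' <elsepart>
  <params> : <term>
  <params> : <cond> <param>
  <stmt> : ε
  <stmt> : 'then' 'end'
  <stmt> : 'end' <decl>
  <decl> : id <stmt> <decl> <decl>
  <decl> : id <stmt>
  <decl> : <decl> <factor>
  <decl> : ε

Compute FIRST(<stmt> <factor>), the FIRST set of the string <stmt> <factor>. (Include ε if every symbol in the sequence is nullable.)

Add FIRST(<stmt>)\{ε} = { 'end', 'then' }; <stmt> is nullable, continue.
Add FIRST(<factor>) = { 'do', 'end', 'then', 'while', ; }; <factor> is not nullable, stop.

{ 'do', 'end', 'then', 'while', ; }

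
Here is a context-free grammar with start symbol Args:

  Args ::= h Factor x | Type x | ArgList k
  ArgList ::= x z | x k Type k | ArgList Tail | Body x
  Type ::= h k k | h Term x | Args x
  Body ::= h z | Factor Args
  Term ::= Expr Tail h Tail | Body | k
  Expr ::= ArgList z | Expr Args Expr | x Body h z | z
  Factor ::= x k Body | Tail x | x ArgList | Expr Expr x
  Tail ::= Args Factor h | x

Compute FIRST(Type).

{ h, x, z }

Type ::= h k k contributes {h}.
Type ::= h Term x contributes {h}.
From Type ::= Args x: add FIRST(Args) = { h, x, z }.
Union: FIRST(Type) = { h, x, z }.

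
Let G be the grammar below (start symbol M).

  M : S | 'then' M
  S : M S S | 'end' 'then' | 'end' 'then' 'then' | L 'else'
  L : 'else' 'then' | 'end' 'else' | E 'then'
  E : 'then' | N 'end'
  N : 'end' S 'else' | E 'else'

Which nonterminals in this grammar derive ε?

No nonterminal has an empty production or an RHS whose symbols are all nullable.

{ } (none)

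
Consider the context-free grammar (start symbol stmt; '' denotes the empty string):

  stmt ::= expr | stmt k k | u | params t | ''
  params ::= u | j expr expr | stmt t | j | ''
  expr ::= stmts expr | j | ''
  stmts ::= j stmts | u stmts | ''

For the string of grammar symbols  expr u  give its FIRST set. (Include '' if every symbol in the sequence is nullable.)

{ j, u }

Add FIRST(expr)\{''} = { j, u }; expr is nullable, continue.
u is a terminal; add {u} and stop.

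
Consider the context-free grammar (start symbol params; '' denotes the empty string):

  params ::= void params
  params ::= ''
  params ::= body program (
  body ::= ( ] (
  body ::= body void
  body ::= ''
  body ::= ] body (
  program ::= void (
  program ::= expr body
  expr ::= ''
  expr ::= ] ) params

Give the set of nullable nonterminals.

{ body, expr, params, program }

Directly nullable (have an ''-production): params, body, expr.
program ::= expr body with every symbol nullable, so program is nullable.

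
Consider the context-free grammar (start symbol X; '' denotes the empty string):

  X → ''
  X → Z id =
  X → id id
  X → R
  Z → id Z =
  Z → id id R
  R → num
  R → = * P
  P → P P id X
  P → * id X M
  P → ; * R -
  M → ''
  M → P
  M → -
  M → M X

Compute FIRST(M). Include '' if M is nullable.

{ *, -, ;, =, id, num, '' }

M → '' contributes ''.
From M → P: add FIRST(P) = { *, ; }.
M → - contributes {-}.
From M → M X: M, X nullable, take FIRST(M) ∪ FIRST(X) = { *, -, ;, =, id, num }; also '' since the whole RHS is nullable.
Union: FIRST(M) = { *, -, ;, =, id, num, '' }.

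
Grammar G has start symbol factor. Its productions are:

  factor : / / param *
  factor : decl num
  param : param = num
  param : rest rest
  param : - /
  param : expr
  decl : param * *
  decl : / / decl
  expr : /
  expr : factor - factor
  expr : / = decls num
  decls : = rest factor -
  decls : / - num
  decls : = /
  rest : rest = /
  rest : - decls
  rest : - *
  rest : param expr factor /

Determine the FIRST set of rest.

From rest : rest = /: add FIRST(rest) = { -, / }.
rest : - decls contributes {-}.
rest : - * contributes {-}.
From rest : param expr factor /: add FIRST(param) = { -, / }.
Union: FIRST(rest) = { -, / }.

{ -, / }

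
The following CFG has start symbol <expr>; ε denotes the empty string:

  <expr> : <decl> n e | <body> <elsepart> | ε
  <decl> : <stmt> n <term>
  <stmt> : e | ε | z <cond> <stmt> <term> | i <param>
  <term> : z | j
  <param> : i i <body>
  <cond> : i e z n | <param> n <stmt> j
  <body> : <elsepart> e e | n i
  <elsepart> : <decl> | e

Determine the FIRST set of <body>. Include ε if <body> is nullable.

From <body> : <elsepart> e e: add FIRST(<elsepart>) = { e, i, n, z }.
<body> : n i contributes {n}.
Union: FIRST(<body>) = { e, i, n, z }.

{ e, i, n, z }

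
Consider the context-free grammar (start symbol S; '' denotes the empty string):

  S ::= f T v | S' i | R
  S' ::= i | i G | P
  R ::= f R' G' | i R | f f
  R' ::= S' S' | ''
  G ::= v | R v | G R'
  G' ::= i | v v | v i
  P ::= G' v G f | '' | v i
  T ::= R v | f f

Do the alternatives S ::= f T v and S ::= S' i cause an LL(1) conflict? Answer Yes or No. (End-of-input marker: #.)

FIRST(f T v) = { f } and FIRST(S' i) = { i, v }.
The FIRST sets are disjoint and neither alternative is nullable — no conflict.

No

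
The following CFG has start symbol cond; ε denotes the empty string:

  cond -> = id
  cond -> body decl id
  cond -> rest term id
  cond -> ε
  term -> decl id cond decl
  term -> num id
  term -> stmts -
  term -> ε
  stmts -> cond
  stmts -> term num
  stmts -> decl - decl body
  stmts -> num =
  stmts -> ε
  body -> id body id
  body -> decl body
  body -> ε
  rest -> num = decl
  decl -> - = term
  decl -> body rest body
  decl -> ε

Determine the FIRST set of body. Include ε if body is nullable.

body -> id body id contributes {id}.
From body -> decl body: decl, body nullable, take FIRST(decl) ∪ FIRST(body) = { -, id, num }; also ε since the whole RHS is nullable.
body -> ε contributes ε.
Union: FIRST(body) = { -, id, num, ε }.

{ -, id, num, ε }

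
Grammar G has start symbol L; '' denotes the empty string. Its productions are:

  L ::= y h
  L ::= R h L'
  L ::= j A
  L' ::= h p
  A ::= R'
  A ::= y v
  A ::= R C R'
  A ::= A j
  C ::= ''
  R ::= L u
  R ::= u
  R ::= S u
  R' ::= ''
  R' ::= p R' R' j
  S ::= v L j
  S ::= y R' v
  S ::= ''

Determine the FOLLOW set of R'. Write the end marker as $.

In A ::= R': R' is at the end, add FOLLOW(A) = { $, j, u }.
In A ::= R C R': R' is at the end, add FOLLOW(A) = { $, j, u }.
In R' ::= p R' R' j: add FIRST(R' j) = { j, p }.
In R' ::= p R' R' j: add FIRST(j) = { j }.
In S ::= y R' v: add FIRST(v) = { v }.
Union: FOLLOW(R') = { $, j, p, u, v }.

{ $, j, p, u, v }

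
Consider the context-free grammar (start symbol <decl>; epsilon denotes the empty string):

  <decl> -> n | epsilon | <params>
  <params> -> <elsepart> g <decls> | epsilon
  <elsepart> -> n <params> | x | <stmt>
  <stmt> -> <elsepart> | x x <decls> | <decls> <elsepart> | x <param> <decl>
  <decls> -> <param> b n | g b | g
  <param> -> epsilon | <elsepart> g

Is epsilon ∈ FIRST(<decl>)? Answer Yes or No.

<decl> has an epsilon-production, so <decl> ⇒ epsilon.

Yes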